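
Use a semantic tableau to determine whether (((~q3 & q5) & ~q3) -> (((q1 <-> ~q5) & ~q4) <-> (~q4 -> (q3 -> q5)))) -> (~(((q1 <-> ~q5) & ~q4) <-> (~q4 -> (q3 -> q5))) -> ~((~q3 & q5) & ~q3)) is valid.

Assume the negation and expand:
Initial set: {F ((((~q3 & q5) & ~q3) -> (((q1 <-> ~q5) & ~q4) <-> (~q4 -> (q3 -> q5)))) -> (~(((q1 <-> ~q5) & ~q4) <-> (~q4 -> (q3 -> q5))) -> ~((~q3 & q5) & ~q3)))}.
F ((((~q3 & q5) & ~q3) -> (((q1 <-> ~q5) & ~q4) <-> (~q4 -> (q3 -> q5)))) -> (~(((q1 <-> ~q5) & ~q4) <-> (~q4 -> (q3 -> q5))) -> ~((~q3 & q5) & ~q3))): α-rule — add T (((~q3 & q5) & ~q3) -> (((q1 <-> ~q5) & ~q4) <-> (~q4 -> (q3 -> q5)))), F (~(((q1 <-> ~q5) & ~q4) <-> (~q4 -> (q3 -> q5))) -> ~((~q3 & q5) & ~q3)).
F (~(((q1 <-> ~q5) & ~q4) <-> (~q4 -> (q3 -> q5))) -> ~((~q3 & q5) & ~q3)): α-rule — add T ~(((q1 <-> ~q5) & ~q4) <-> (~q4 -> (q3 -> q5))), F ~((~q3 & q5) & ~q3).
F ~((~q3 & q5) & ~q3): α-rule — add T (~q3 & q5), T ~q3.
T (~q3 & q5): α-rule — add T ~q3, T q5.
T (((~q3 & q5) & ~q3) -> (((q1 <-> ~q5) & ~q4) <-> (~q4 -> (q3 -> q5)))): β-rule — branch into F ((~q3 & q5) & ~q3)  //  T (((q1 <-> ~q5) & ~q4) <-> (~q4 -> (q3 -> q5))).
  branch 1 (add F ((~q3 & q5) & ~q3)):
    T ~(((q1 <-> ~q5) & ~q4) <-> (~q4 -> (q3 -> q5))): β-rule — branch into T ((q1 <-> ~q5) & ~q4), F (~q4 -> (q3 -> q5))  //  F ((q1 <-> ~q5) & ~q4), T (~q4 -> (q3 -> q5)).
      branch 1.1 (add T ((q1 <-> ~q5) & ~q4), F (~q4 -> (q3 -> q5))):
        T ((q1 <-> ~q5) & ~q4): α-rule — add T (q1 <-> ~q5), T ~q4.
        F (~q4 -> (q3 -> q5)): α-rule — add T ~q4, F (q3 -> q5).
        F (q3 -> q5): α-rule — add T q3, F q5.
        × closes — contains both q3 and ~q3.
      branch 1.2 (add F ((q1 <-> ~q5) & ~q4), T (~q4 -> (q3 -> q5))):
        F ((~q3 & q5) & ~q3): β-rule — branch into F (~q3 & q5)  //  F ~q3.
          branch 1.2.1 (add F (~q3 & q5)):
            F ((q1 <-> ~q5) & ~q4): β-rule — branch into F (q1 <-> ~q5)  //  F ~q4.
              branch 1.2.1.1 (add F (q1 <-> ~q5)):
                T (~q4 -> (q3 -> q5)): β-rule — branch into F ~q4  //  T (q3 -> q5).
                  branch 1.2.1.1.1 (add F ~q4):
                    F (~q3 & q5): β-rule — branch into F ~q3  //  F q5.
                      branch 1.2.1.1.1.1 (add F ~q3):
                        × closes — contains both q3 and ~q3.
                      branch 1.2.1.1.1.2 (add F q5):
                        × closes — contains both q5 and ~q5.
                  branch 1.2.1.1.2 (add T (q3 -> q5)):
                    F (~q3 & q5): β-rule — branch into F ~q3  //  F q5.
                      branch 1.2.1.1.2.1 (add F ~q3):
                        × closes — contains both q3 and ~q3.
                      branch 1.2.1.1.2.2 (add F q5):
                        × closes — contains both q5 and ~q5.
              branch 1.2.1.2 (add F ~q4):
                T (~q4 -> (q3 -> q5)): β-rule — branch into F ~q4  //  T (q3 -> q5).
                  branch 1.2.1.2.1 (add F ~q4):
                    F (~q3 & q5): β-rule — branch into F ~q3  //  F q5.
                      branch 1.2.1.2.1.1 (add F ~q3):
                        × closes — contains both q3 and ~q3.
                      branch 1.2.1.2.1.2 (add F q5):
                        × closes — contains both q5 and ~q5.
                  branch 1.2.1.2.2 (add T (q3 -> q5)):
                    F (~q3 & q5): β-rule — branch into F ~q3  //  F q5.
                      branch 1.2.1.2.2.1 (add F ~q3):
                        × closes — contains both q3 and ~q3.
                      branch 1.2.1.2.2.2 (add F q5):
                        × closes — contains both q5 and ~q5.
          branch 1.2.2 (add F ~q3):
            × closes — contains both q3 and ~q3.
  branch 2 (add T (((q1 <-> ~q5) & ~q4) <-> (~q4 -> (q3 -> q5)))):
    T ~(((q1 <-> ~q5) & ~q4) <-> (~q4 -> (q3 -> q5))): β-rule — branch into T ((q1 <-> ~q5) & ~q4), F (~q4 -> (q3 -> q5))  //  F ((q1 <-> ~q5) & ~q4), T (~q4 -> (q3 -> q5)).
      branch 2.1 (add T ((q1 <-> ~q5) & ~q4), F (~q4 -> (q3 -> q5))):
        T ((q1 <-> ~q5) & ~q4): α-rule — add T (q1 <-> ~q5), T ~q4.
        F (~q4 -> (q3 -> q5)): α-rule — add T ~q4, F (q3 -> q5).
        F (q3 -> q5): α-rule — add T q3, F q5.
        × closes — contains both q3 and ~q3.
      branch 2.2 (add F ((q1 <-> ~q5) & ~q4), T (~q4 -> (q3 -> q5))):
        T (((q1 <-> ~q5) & ~q4) <-> (~q4 -> (q3 -> q5))): β-rule — branch into T ((q1 <-> ~q5) & ~q4), T (~q4 -> (q3 -> q5))  //  F ((q1 <-> ~q5) & ~q4), F (~q4 -> (q3 -> q5)).
          branch 2.2.1 (add T ((q1 <-> ~q5) & ~q4), T (~q4 -> (q3 -> q5))):
            T ((q1 <-> ~q5) & ~q4): α-rule — add T (q1 <-> ~q5), T ~q4.
            F ((q1 <-> ~q5) & ~q4): β-rule — branch into F (q1 <-> ~q5)  //  F ~q4.
              branch 2.2.1.1 (add F (q1 <-> ~q5)):
                T (~q4 -> (q3 -> q5)): β-rule — branch into F ~q4  //  T (q3 -> q5).
                  branch 2.2.1.1.1 (add F ~q4):
                    × closes — contains both q4 and ~q4.
                  branch 2.2.1.1.2 (add T (q3 -> q5)):
                    T (~q4 -> (q3 -> q5)): β-rule — branch into F ~q4  //  T (q3 -> q5).
                      branch 2.2.1.1.2.1 (add F ~q4):
                        × closes — contains both q4 and ~q4.
                      branch 2.2.1.1.2.2 (add T (q3 -> q5)):
                        T (q1 <-> ~q5): β-rule — branch into T q1, T ~q5  //  F q1, F ~q5.
                          branch 2.2.1.1.2.2.1 (add T q1, T ~q5):
                            × closes — contains both q5 and ~q5.
                          branch 2.2.1.1.2.2.2 (add F q1, F ~q5):
                            F (q1 <-> ~q5): β-rule — branch into T q1, F ~q5  //  F q1, T ~q5.
                              branch 2.2.1.1.2.2.2.1 (add T q1, F ~q5):
                                × closes — contains both q1 and ~q1.
                              branch 2.2.1.1.2.2.2.2 (add F q1, T ~q5):
                                × closes — contains both q5 and ~q5.
              branch 2.2.1.2 (add F ~q4):
                × closes — contains both q4 and ~q4.
          branch 2.2.2 (add F ((q1 <-> ~q5) & ~q4), F (~q4 -> (q3 -> q5))):
            F (~q4 -> (q3 -> q5)): α-rule — add T ~q4, F (q3 -> q5).
            F (q3 -> q5): α-rule — add T q3, F q5.
            × closes — contains both q3 and ~q3.
All 18 branches close.
Every branch closed, so the negation is unsatisfiable and the formula is valid.

Valid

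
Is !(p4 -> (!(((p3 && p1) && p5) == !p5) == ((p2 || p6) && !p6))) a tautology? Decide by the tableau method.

Assume the negation and expand:
Initial set: {F !(p4 -> (!(((p3 && p1) && p5) == !p5) == ((p2 || p6) && !p6)))}.
F !(p4 -> (!(((p3 && p1) && p5) == !p5) == ((p2 || p6) && !p6))): β-rule — branch into F p4  //  T (!(((p3 && p1) && p5) == !p5) == ((p2 || p6) && !p6)).
  branch 1 (add F p4):
    ○ open, literals {p4=0}.
  branch 2 (add T (!(((p3 && p1) && p5) == !p5) == ((p2 || p6) && !p6))):
    T (!(((p3 && p1) && p5) == !p5) == ((p2 || p6) && !p6)): β-rule — branch into T !(((p3 && p1) && p5) == !p5), T ((p2 || p6) && !p6)  //  F !(((p3 && p1) && p5) == !p5), F ((p2 || p6) && !p6).
      branch 2.1 (add T !(((p3 && p1) && p5) == !p5), T ((p2 || p6) && !p6)):
        T ((p2 || p6) && !p6): α-rule — add T (p2 || p6), T !p6.
        T !(((p3 && p1) && p5) == !p5): β-rule — branch into T ((p3 && p1) && p5), F !p5  //  F ((p3 && p1) && p5), T !p5.
          branch 2.1.1 (add T ((p3 && p1) && p5), F !p5):
            T ((p3 && p1) && p5): α-rule — add T (p3 && p1), T p5.
            T (p3 && p1): α-rule — add T p3, T p1.
            T (p2 || p6): β-rule — branch into T p2  //  T p6.
              branch 2.1.1.1 (add T p2):
                ○ open, literals {p1=1, p2=1, p3=1, p5=1, p6=0}.
              branch 2.1.1.2 (add T p6):
                × closes — contains both p6 and !p6.
          branch 2.1.2 (add F ((p3 && p1) && p5), T !p5):
            T (p2 || p6): β-rule — branch into T p2  //  T p6.
              branch 2.1.2.1 (add T p2):
                F ((p3 && p1) && p5): β-rule — branch into F (p3 && p1)  //  F p5.
                  branch 2.1.2.1.1 (add F (p3 && p1)):
                    F (p3 && p1): β-rule — branch into F p3  //  F p1.
                      branch 2.1.2.1.1.1 (add F p3):
                        ○ open, literals {p2=1, p3=0, p5=0, p6=0}.
                      branch 2.1.2.1.1.2 (add F p1):
                        ○ open, literals {p1=0, p2=1, p5=0, p6=0}.
                  branch 2.1.2.1.2 (add F p5):
                    ○ open, literals {p2=1, p5=0, p6=0}.
              branch 2.1.2.2 (add T p6):
                × closes — contains both p6 and !p6.
      branch 2.2 (add F !(((p3 && p1) && p5) == !p5), F ((p2 || p6) && !p6)):
        F !(((p3 && p1) && p5) == !p5): β-rule — branch into T ((p3 && p1) && p5), T !p5  //  F ((p3 && p1) && p5), F !p5.
          branch 2.2.1 (add T ((p3 && p1) && p5), T !p5):
            T ((p3 && p1) && p5): α-rule — add T (p3 && p1), T p5.
            × closes — contains both p5 and !p5.
          branch 2.2.2 (add F ((p3 && p1) && p5), F !p5):
            F ((p2 || p6) && !p6): β-rule — branch into F (p2 || p6)  //  F !p6.
              branch 2.2.2.1 (add F (p2 || p6)):
                F (p2 || p6): α-rule — add F p2, F p6.
                F ((p3 && p1) && p5): β-rule — branch into F (p3 && p1)  //  F p5.
                  branch 2.2.2.1.1 (add F (p3 && p1)):
                    F (p3 && p1): β-rule — branch into F p3  //  F p1.
                      branch 2.2.2.1.1.1 (add F p3):
                        ○ open, literals {p2=0, p3=0, p5=1, p6=0}.
                      branch 2.2.2.1.1.2 (add F p1):
                        ○ open, literals {p1=0, p2=0, p5=1, p6=0}.
                  branch 2.2.2.1.2 (add F p5):
                    × closes — contains both p5 and !p5.
              branch 2.2.2.2 (add F !p6):
                F ((p3 && p1) && p5): β-rule — branch into F (p3 && p1)  //  F p5.
                  branch 2.2.2.2.1 (add F (p3 && p1)):
                    F (p3 && p1): β-rule — branch into F p3  //  F p1.
                      branch 2.2.2.2.1.1 (add F p3):
                        ○ open, literals {p3=0, p5=1, p6=1}.
                      branch 2.2.2.2.1.2 (add F p1):
                        ○ open, literals {p1=0, p5=1, p6=1}.
                  branch 2.2.2.2.2 (add F p5):
                    × closes — contains both p5 and !p5.
5 branches closed, 9 open.
An open branch gives a countermodel: p4=0 (unmentioned atoms arbitrary); under it the original formula is false.

Not valid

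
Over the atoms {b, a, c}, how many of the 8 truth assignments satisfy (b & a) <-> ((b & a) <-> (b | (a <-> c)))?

Initial set: {((b & a) <-> ((b & a) <-> (b | (a <-> c))))}.
((b & a) <-> ((b & a) <-> (b | (a <-> c)))): β-rule — branch into (b & a), ((b & a) <-> (b | (a <-> c)))  //  ~(b & a), ~((b & a) <-> (b | (a <-> c))).
  branch 1 (add (b & a), ((b & a) <-> (b | (a <-> c)))):
    (b & a): α-rule — add b, a.
    ((b & a) <-> (b | (a <-> c))): β-rule — branch into (b & a), (b | (a <-> c))  //  ~(b & a), ~(b | (a <-> c)).
      branch 1.1 (add (b & a), (b | (a <-> c))):
        (b & a): α-rule — add b, a.
        (b | (a <-> c)): β-rule — branch into b  //  (a <-> c).
          branch 1.1.1 (add b):
            ○ open, literals {a=T, b=T}.
          branch 1.1.2 (add (a <-> c)):
            (a <-> c): β-rule — branch into a, c  //  ~a, ~c.
              branch 1.1.2.1 (add a, c):
                ○ open, literals {a=T, b=T, c=T}.
              branch 1.1.2.2 (add ~a, ~c):
                × closes — contains both a and ~a.
      branch 1.2 (add ~(b & a), ~(b | (a <-> c))):
        ~(b | (a <-> c)): α-rule — add ~b, ~(a <-> c).
        × closes — contains both b and ~b.
  branch 2 (add ~(b & a), ~((b & a) <-> (b | (a <-> c)))):
    ~(b & a): β-rule — branch into ~b  //  ~a.
      branch 2.1 (add ~b):
        ~((b & a) <-> (b | (a <-> c))): β-rule — branch into (b & a), ~(b | (a <-> c))  //  ~(b & a), (b | (a <-> c)).
          branch 2.1.1 (add (b & a), ~(b | (a <-> c))):
            (b & a): α-rule — add b, a.
            × closes — contains both b and ~b.
          branch 2.1.2 (add ~(b & a), (b | (a <-> c))):
            ~(b & a): β-rule — branch into ~b  //  ~a.
              branch 2.1.2.1 (add ~b):
                (b | (a <-> c)): β-rule — branch into b  //  (a <-> c).
                  branch 2.1.2.1.1 (add b):
                    × closes — contains both b and ~b.
                  branch 2.1.2.1.2 (add (a <-> c)):
                    (a <-> c): β-rule — branch into a, c  //  ~a, ~c.
                      branch 2.1.2.1.2.1 (add a, c):
                        ○ open, literals {a=T, b=F, c=T}.
                      branch 2.1.2.1.2.2 (add ~a, ~c):
                        ○ open, literals {a=F, b=F, c=F}.
              branch 2.1.2.2 (add ~a):
                (b | (a <-> c)): β-rule — branch into b  //  (a <-> c).
                  branch 2.1.2.2.1 (add b):
                    × closes — contains both b and ~b.
                  branch 2.1.2.2.2 (add (a <-> c)):
                    (a <-> c): β-rule — branch into a, c  //  ~a, ~c.
                      branch 2.1.2.2.2.1 (add a, c):
                        × closes — contains both a and ~a.
                      branch 2.1.2.2.2.2 (add ~a, ~c):
                        ○ open, literals {a=F, b=F, c=F}.
      branch 2.2 (add ~a):
        ~((b & a) <-> (b | (a <-> c))): β-rule — branch into (b & a), ~(b | (a <-> c))  //  ~(b & a), (b | (a <-> c)).
          branch 2.2.1 (add (b & a), ~(b | (a <-> c))):
            (b & a): α-rule — add b, a.
            × closes — contains both a and ~a.
          branch 2.2.2 (add ~(b & a), (b | (a <-> c))):
            ~(b & a): β-rule — branch into ~b  //  ~a.
              branch 2.2.2.1 (add ~b):
                (b | (a <-> c)): β-rule — branch into b  //  (a <-> c).
                  branch 2.2.2.1.1 (add b):
                    × closes — contains both b and ~b.
                  branch 2.2.2.1.2 (add (a <-> c)):
                    (a <-> c): β-rule — branch into a, c  //  ~a, ~c.
                      branch 2.2.2.1.2.1 (add a, c):
                        × closes — contains both a and ~a.
                      branch 2.2.2.1.2.2 (add ~a, ~c):
                        ○ open, literals {a=F, b=F, c=F}.
              branch 2.2.2.2 (add ~a):
                (b | (a <-> c)): β-rule — branch into b  //  (a <-> c).
                  branch 2.2.2.2.1 (add b):
                    ○ open, literals {a=F, b=T}.
                  branch 2.2.2.2.2 (add (a <-> c)):
                    (a <-> c): β-rule — branch into a, c  //  ~a, ~c.
                      branch 2.2.2.2.2.1 (add a, c):
                        × closes — contains both a and ~a.
                      branch 2.2.2.2.2.2 (add ~a, ~c):
                        ○ open, literals {a=F, c=F}.
10 branches closed, 8 open.
Each open branch fixes some atoms; the unmentioned ones are free. Counting distinct full assignments: branch {a=T, b=T} (c) contributes 2 new; branch {a=T, b=T, c=T} (none free) contributes 0 new; branch {a=T, b=F, c=T} (none free) contributes 1 new; branch {a=F, b=F, c=F} (none free) contributes 1 new; branch {a=F, b=F, c=F} (none free) contributes 0 new; branch {a=F, b=F, c=F} (none free) contributes 0 new; branch {a=F, b=T} (c) contributes 2 new; branch {a=F, c=F} (b) contributes 0 new. Total: 6.

6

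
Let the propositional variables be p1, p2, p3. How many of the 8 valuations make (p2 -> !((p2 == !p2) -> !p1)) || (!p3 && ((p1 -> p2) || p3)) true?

Initial set: {((p2 -> !((p2 == !p2) -> !p1)) || (!p3 && ((p1 -> p2) || p3)))}.
((p2 -> !((p2 == !p2) -> !p1)) || (!p3 && ((p1 -> p2) || p3))): β-rule — branch into (p2 -> !((p2 == !p2) -> !p1))  //  (!p3 && ((p1 -> p2) || p3)).
  branch 1 (add (p2 -> !((p2 == !p2) -> !p1))):
    (p2 -> !((p2 == !p2) -> !p1)): β-rule — branch into !p2  //  !((p2 == !p2) -> !p1).
      branch 1.1 (add !p2):
        ○ open, literals {p2=false}.
      branch 1.2 (add !((p2 == !p2) -> !p1)):
        !((p2 == !p2) -> !p1): α-rule — add (p2 == !p2), !!p1.
        (p2 == !p2): β-rule — branch into p2, !p2  //  !p2, !!p2.
          branch 1.2.1 (add p2, !p2):
            × closes — contains both p2 and !p2.
          branch 1.2.2 (add !p2, !!p2):
            × closes — contains both p2 and !p2.
  branch 2 (add (!p3 && ((p1 -> p2) || p3))):
    (!p3 && ((p1 -> p2) || p3)): α-rule — add !p3, ((p1 -> p2) || p3).
    ((p1 -> p2) || p3): β-rule — branch into (p1 -> p2)  //  p3.
      branch 2.1 (add (p1 -> p2)):
        (p1 -> p2): β-rule — branch into !p1  //  p2.
          branch 2.1.1 (add !p1):
            ○ open, literals {p1=false, p3=false}.
          branch 2.1.2 (add p2):
            ○ open, literals {p2=true, p3=false}.
      branch 2.2 (add p3):
        × closes — contains both p3 and !p3.
3 branches closed, 3 open.
Each open branch fixes some atoms; the unmentioned ones are free. Counting distinct full assignments: branch {p2=false} (p1, p3) contributes 4 new; branch {p1=false, p3=false} (p2) contributes 1 new; branch {p2=true, p3=false} (p1) contributes 1 new. Total: 6.

6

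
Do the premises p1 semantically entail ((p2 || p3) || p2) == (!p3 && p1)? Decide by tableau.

Initial set: {p1; !(((p2 || p3) || p2) == (!p3 && p1))}.
!(((p2 || p3) || p2) == (!p3 && p1)): β-rule — branch into ((p2 || p3) || p2), !(!p3 && p1)  //  !((p2 || p3) || p2), (!p3 && p1).
  branch 1 (add ((p2 || p3) || p2), !(!p3 && p1)):
    ((p2 || p3) || p2): β-rule — branch into (p2 || p3)  //  p2.
      branch 1.1 (add (p2 || p3)):
        !(!p3 && p1): β-rule — branch into !!p3  //  !p1.
          branch 1.1.1 (add !!p3):
            (p2 || p3): β-rule — branch into p2  //  p3.
              branch 1.1.1.1 (add p2):
                ○ open, literals {p1=1, p2=1, p3=1}.
              branch 1.1.1.2 (add p3):
                ○ open, literals {p1=1, p3=1}.
          branch 1.1.2 (add !p1):
            × closes — contains both p1 and !p1.
      branch 1.2 (add p2):
        !(!p3 && p1): β-rule — branch into !!p3  //  !p1.
          branch 1.2.1 (add !!p3):
            ○ open, literals {p1=1, p2=1, p3=1}.
          branch 1.2.2 (add !p1):
            × closes — contains both p1 and !p1.
  branch 2 (add !((p2 || p3) || p2), (!p3 && p1)):
    !((p2 || p3) || p2): α-rule — add !(p2 || p3), !p2.
    (!p3 && p1): α-rule — add !p3, p1.
    !(p2 || p3): α-rule — add !p2, !p3.
    ○ open, literals {p1=1, p2=0, p3=0}.
2 branches closed, 4 open.
An open branch gives a countermodel: p1=1, p2=1, p3=1 (unmentioned atoms arbitrary); the premises hold there but the conclusion fails.

No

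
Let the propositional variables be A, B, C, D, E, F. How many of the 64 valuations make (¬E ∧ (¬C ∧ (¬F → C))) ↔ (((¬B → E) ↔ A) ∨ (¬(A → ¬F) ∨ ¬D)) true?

Initial set: {T ((¬E ∧ (¬C ∧ (¬F → C))) ↔ (((¬B → E) ↔ A) ∨ (¬(A → ¬F) ∨ ¬D)))}.
T ((¬E ∧ (¬C ∧ (¬F → C))) ↔ (((¬B → E) ↔ A) ∨ (¬(A → ¬F) ∨ ¬D))): β-rule — branch into T (¬E ∧ (¬C ∧ (¬F → C))), T (((¬B → E) ↔ A) ∨ (¬(A → ¬F) ∨ ¬D))  //  F (¬E ∧ (¬C ∧ (¬F → C))), F (((¬B → E) ↔ A) ∨ (¬(A → ¬F) ∨ ¬D)).
  branch 1 (add T (¬E ∧ (¬C ∧ (¬F → C))), T (((¬B → E) ↔ A) ∨ (¬(A → ¬F) ∨ ¬D))):
    T (¬E ∧ (¬C ∧ (¬F → C))): α-rule — add T ¬E, T (¬C ∧ (¬F → C)).
    T (¬C ∧ (¬F → C)): α-rule — add T ¬C, T (¬F → C).
    T (((¬B → E) ↔ A) ∨ (¬(A → ¬F) ∨ ¬D)): β-rule — branch into T ((¬B → E) ↔ A)  //  T (¬(A → ¬F) ∨ ¬D).
      branch 1.1 (add T ((¬B → E) ↔ A)):
        T (¬F → C): β-rule — branch into F ¬F  //  T C.
          branch 1.1.1 (add F ¬F):
            T ((¬B → E) ↔ A): β-rule — branch into T (¬B → E), T A  //  F (¬B → E), F A.
              branch 1.1.1.1 (add T (¬B → E), T A):
                T (¬B → E): β-rule — branch into F ¬B  //  T E.
                  branch 1.1.1.1.1 (add F ¬B):
                    ○ open, literals {A=1, B=1, C=0, E=0, F=1}.
                  branch 1.1.1.1.2 (add T E):
                    × closes — contains both E and ¬E.
              branch 1.1.1.2 (add F (¬B → E), F A):
                F (¬B → E): α-rule — add T ¬B, F E.
                ○ open, literals {A=0, B=0, C=0, E=0, F=1}.
          branch 1.1.2 (add T C):
            × closes — contains both C and ¬C.
      branch 1.2 (add T (¬(A → ¬F) ∨ ¬D)):
        T (¬F → C): β-rule — branch into F ¬F  //  T C.
          branch 1.2.1 (add F ¬F):
            T (¬(A → ¬F) ∨ ¬D): β-rule — branch into T ¬(A → ¬F)  //  T ¬D.
              branch 1.2.1.1 (add T ¬(A → ¬F)):
                T ¬(A → ¬F): α-rule — add T A, F ¬F.
                ○ open, literals {A=1, C=0, E=0, F=1}.
              branch 1.2.1.2 (add T ¬D):
                ○ open, literals {C=0, D=0, E=0, F=1}.
          branch 1.2.2 (add T C):
            × closes — contains both C and ¬C.
  branch 2 (add F (¬E ∧ (¬C ∧ (¬F → C))), F (((¬B → E) ↔ A) ∨ (¬(A → ¬F) ∨ ¬D))):
    F (((¬B → E) ↔ A) ∨ (¬(A → ¬F) ∨ ¬D)): α-rule — add F ((¬B → E) ↔ A), F (¬(A → ¬F) ∨ ¬D).
    F (¬(A → ¬F) ∨ ¬D): α-rule — add F ¬(A → ¬F), F ¬D.
    F (¬E ∧ (¬C ∧ (¬F → C))): β-rule — branch into F ¬E  //  F (¬C ∧ (¬F → C)).
      branch 2.1 (add F ¬E):
        F ((¬B → E) ↔ A): β-rule — branch into T (¬B → E), F A  //  F (¬B → E), T A.
          branch 2.1.1 (add T (¬B → E), F A):
            F ¬(A → ¬F): β-rule — branch into F A  //  T ¬F.
              branch 2.1.1.1 (add F A):
                T (¬B → E): β-rule — branch into F ¬B  //  T E.
                  branch 2.1.1.1.1 (add F ¬B):
                    ○ open, literals {A=0, B=1, D=1, E=1}.
                  branch 2.1.1.1.2 (add T E):
                    ○ open, literals {A=0, D=1, E=1}.
              branch 2.1.1.2 (add T ¬F):
                T (¬B → E): β-rule — branch into F ¬B  //  T E.
                  branch 2.1.1.2.1 (add F ¬B):
                    ○ open, literals {A=0, B=1, D=1, E=1, F=0}.
                  branch 2.1.1.2.2 (add T E):
                    ○ open, literals {A=0, D=1, E=1, F=0}.
          branch 2.1.2 (add F (¬B → E), T A):
            F (¬B → E): α-rule — add T ¬B, F E.
            × closes — contains both E and ¬E.
      branch 2.2 (add F (¬C ∧ (¬F → C))):
        F ((¬B → E) ↔ A): β-rule — branch into T (¬B → E), F A  //  F (¬B → E), T A.
          branch 2.2.1 (add T (¬B → E), F A):
            F ¬(A → ¬F): β-rule — branch into F A  //  T ¬F.
              branch 2.2.1.1 (add F A):
                F (¬C ∧ (¬F → C)): β-rule — branch into F ¬C  //  F (¬F → C).
                  branch 2.2.1.1.1 (add F ¬C):
                    T (¬B → E): β-rule — branch into F ¬B  //  T E.
                      branch 2.2.1.1.1.1 (add F ¬B):
                        ○ open, literals {A=0, B=1, C=1, D=1}.
                      branch 2.2.1.1.1.2 (add T E):
                        ○ open, literals {A=0, C=1, D=1, E=1}.
                  branch 2.2.1.1.2 (add F (¬F → C)):
                    F (¬F → C): α-rule — add T ¬F, F C.
                    T (¬B → E): β-rule — branch into F ¬B  //  T E.
                      branch 2.2.1.1.2.1 (add F ¬B):
                        ○ open, literals {A=0, B=1, C=0, D=1, F=0}.
                      branch 2.2.1.1.2.2 (add T E):
                        ○ open, literals {A=0, C=0, D=1, E=1, F=0}.
              branch 2.2.1.2 (add T ¬F):
                F (¬C ∧ (¬F → C)): β-rule — branch into F ¬C  //  F (¬F → C).
                  branch 2.2.1.2.1 (add F ¬C):
                    T (¬B → E): β-rule — branch into F ¬B  //  T E.
                      branch 2.2.1.2.1.1 (add F ¬B):
                        ○ open, literals {A=0, B=1, C=1, D=1, F=0}.
                      branch 2.2.1.2.1.2 (add T E):
                        ○ open, literals {A=0, C=1, D=1, E=1, F=0}.
                  branch 2.2.1.2.2 (add F (¬F → C)):
                    F (¬F → C): α-rule — add T ¬F, F C.
                    T (¬B → E): β-rule — branch into F ¬B  //  T E.
                      branch 2.2.1.2.2.1 (add F ¬B):
                        ○ open, literals {A=0, B=1, C=0, D=1, F=0}.
                      branch 2.2.1.2.2.2 (add T E):
                        ○ open, literals {A=0, C=0, D=1, E=1, F=0}.
          branch 2.2.2 (add F (¬B → E), T A):
            F (¬B → E): α-rule — add T ¬B, F E.
            F ¬(A → ¬F): β-rule — branch into F A  //  T ¬F.
              branch 2.2.2.1 (add F A):
                × closes — contains both A and ¬A.
              branch 2.2.2.2 (add T ¬F):
                F (¬C ∧ (¬F → C)): β-rule — branch into F ¬C  //  F (¬F → C).
                  branch 2.2.2.2.1 (add F ¬C):
                    ○ open, literals {A=1, B=0, C=1, D=1, E=0, F=0}.
                  branch 2.2.2.2.2 (add F (¬F → C)):
                    F (¬F → C): α-rule — add T ¬F, F C.
                    ○ open, literals {A=1, B=0, C=0, D=1, E=0, F=0}.
5 branches closed, 18 open.
Each open branch fixes some atoms; the unmentioned ones are free. Counting distinct full assignments: branch {A=1, B=1, C=0, E=0, F=1} (D) contributes 2 new; branch {A=0, B=0, C=0, E=0, F=1} (D) contributes 2 new; branch {A=1, C=0, E=0, F=1} (B, D) contributes 2 new; branch {C=0, D=0, E=0, F=1} (A, B) contributes 1 new; branch {A=0, B=1, D=1, E=1} (C, F) contributes 4 new; branch {A=0, D=1, E=1} (B, C, F) contributes 4 new; branch {A=0, B=1, D=1, E=1, F=0} (C) contributes 0 new; branch {A=0, D=1, E=1, F=0} (B, C) contributes 0 new; branch {A=0, B=1, C=1, D=1} (E, F) contributes 2 new; branch {A=0, C=1, D=1, E=1} (B, F) contributes 0 new; branch {A=0, B=1, C=0, D=1, F=0} (E) contributes 1 new; branch {A=0, C=0, D=1, E=1, F=0} (B) contributes 0 new; branch {A=0, B=1, C=1, D=1, F=0} (E) contributes 0 new; branch {A=0, C=1, D=1, E=1, F=0} (B) contributes 0 new; branch {A=0, B=1, C=0, D=1, F=0} (E) contributes 0 new; branch {A=0, C=0, D=1, E=1, F=0} (B) contributes 0 new; branch {A=1, B=0, C=1, D=1, E=0, F=0} (none free) contributes 1 new; branch {A=1, B=0, C=0, D=1, E=0, F=0} (none free) contributes 1 new. Total: 20.

20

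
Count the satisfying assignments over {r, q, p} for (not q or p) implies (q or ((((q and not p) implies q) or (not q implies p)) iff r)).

6

Initial set: {((not q or p) implies (q or ((((q and not p) implies q) or (not q implies p)) iff r)))}.
((not q or p) implies (q or ((((q and not p) implies q) or (not q implies p)) iff r))): β-rule — branch into not (not q or p)  //  (q or ((((q and not p) implies q) or (not q implies p)) iff r)).
  branch 1 (add not (not q or p)):
    not (not q or p): α-rule — add not not q, not p.
    ○ open, literals {p=F, q=T}.
  branch 2 (add (q or ((((q and not p) implies q) or (not q implies p)) iff r))):
    (q or ((((q and not p) implies q) or (not q implies p)) iff r)): β-rule — branch into q  //  ((((q and not p) implies q) or (not q implies p)) iff r).
      branch 2.1 (add q):
        ○ open, literals {q=T}.
      branch 2.2 (add ((((q and not p) implies q) or (not q implies p)) iff r)):
        ((((q and not p) implies q) or (not q implies p)) iff r): β-rule — branch into (((q and not p) implies q) or (not q implies p)), r  //  not (((q and not p) implies q) or (not q implies p)), not r.
          branch 2.2.1 (add (((q and not p) implies q) or (not q implies p)), r):
            (((q and not p) implies q) or (not q implies p)): β-rule — branch into ((q and not p) implies q)  //  (not q implies p).
              branch 2.2.1.1 (add ((q and not p) implies q)):
                ((q and not p) implies q): β-rule — branch into not (q and not p)  //  q.
                  branch 2.2.1.1.1 (add not (q and not p)):
                    not (q and not p): β-rule — branch into not q  //  not not p.
                      branch 2.2.1.1.1.1 (add not q):
                        ○ open, literals {q=F, r=T}.
                      branch 2.2.1.1.1.2 (add not not p):
                        ○ open, literals {p=T, r=T}.
                  branch 2.2.1.1.2 (add q):
                    ○ open, literals {q=T, r=T}.
              branch 2.2.1.2 (add (not q implies p)):
                (not q implies p): β-rule — branch into not not q  //  p.
                  branch 2.2.1.2.1 (add not not q):
                    ○ open, literals {q=T, r=T}.
                  branch 2.2.1.2.2 (add p):
                    ○ open, literals {p=T, r=T}.
          branch 2.2.2 (add not (((q and not p) implies q) or (not q implies p)), not r):
            not (((q and not p) implies q) or (not q implies p)): α-rule — add not ((q and not p) implies q), not (not q implies p).
            not ((q and not p) implies q): α-rule — add (q and not p), not q.
            not (not q implies p): α-rule — add not q, not p.
            (q and not p): α-rule — add q, not p.
            × closes — contains both q and not q.
1 branch closed, 7 open.
Each open branch fixes some atoms; the unmentioned ones are free. Counting distinct full assignments: branch {p=F, q=T} (r) contributes 2 new; branch {q=T} (r, p) contributes 2 new; branch {q=F, r=T} (p) contributes 2 new; branch {p=T, r=T} (q) contributes 0 new; branch {q=T, r=T} (p) contributes 0 new; branch {q=T, r=T} (p) contributes 0 new; branch {p=T, r=T} (q) contributes 0 new. Total: 6.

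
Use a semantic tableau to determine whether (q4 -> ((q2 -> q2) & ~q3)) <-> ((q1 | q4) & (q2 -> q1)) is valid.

Not valid

Assume the negation and expand:
Initial set: {F ((q4 -> ((q2 -> q2) & ~q3)) <-> ((q1 | q4) & (q2 -> q1)))}.
F ((q4 -> ((q2 -> q2) & ~q3)) <-> ((q1 | q4) & (q2 -> q1))): β-rule — branch into T (q4 -> ((q2 -> q2) & ~q3)), F ((q1 | q4) & (q2 -> q1))  //  F (q4 -> ((q2 -> q2) & ~q3)), T ((q1 | q4) & (q2 -> q1)).
  branch 1 (add T (q4 -> ((q2 -> q2) & ~q3)), F ((q1 | q4) & (q2 -> q1))):
    T (q4 -> ((q2 -> q2) & ~q3)): β-rule — branch into F q4  //  T ((q2 -> q2) & ~q3).
      branch 1.1 (add F q4):
        F ((q1 | q4) & (q2 -> q1)): β-rule — branch into F (q1 | q4)  //  F (q2 -> q1).
          branch 1.1.1 (add F (q1 | q4)):
            F (q1 | q4): α-rule — add F q1, F q4.
            ○ open, literals {q1=false, q4=false}.
          branch 1.1.2 (add F (q2 -> q1)):
            F (q2 -> q1): α-rule — add T q2, F q1.
            ○ open, literals {q1=false, q2=true, q4=false}.
      branch 1.2 (add T ((q2 -> q2) & ~q3)):
        T ((q2 -> q2) & ~q3): α-rule — add T (q2 -> q2), T ~q3.
        F ((q1 | q4) & (q2 -> q1)): β-rule — branch into F (q1 | q4)  //  F (q2 -> q1).
          branch 1.2.1 (add F (q1 | q4)):
            F (q1 | q4): α-rule — add F q1, F q4.
            T (q2 -> q2): β-rule — branch into F q2  //  T q2.
              branch 1.2.1.1 (add F q2):
                ○ open, literals {q1=false, q2=false, q3=false, q4=false}.
              branch 1.2.1.2 (add T q2):
                ○ open, literals {q1=false, q2=true, q3=false, q4=false}.
          branch 1.2.2 (add F (q2 -> q1)):
            F (q2 -> q1): α-rule — add T q2, F q1.
            T (q2 -> q2): β-rule — branch into F q2  //  T q2.
              branch 1.2.2.1 (add F q2):
                × closes — contains both q2 and ~q2.
              branch 1.2.2.2 (add T q2):
                ○ open, literals {q1=false, q2=true, q3=false}.
  branch 2 (add F (q4 -> ((q2 -> q2) & ~q3)), T ((q1 | q4) & (q2 -> q1))):
    F (q4 -> ((q2 -> q2) & ~q3)): α-rule — add T q4, F ((q2 -> q2) & ~q3).
    T ((q1 | q4) & (q2 -> q1)): α-rule — add T (q1 | q4), T (q2 -> q1).
    F ((q2 -> q2) & ~q3): β-rule — branch into F (q2 -> q2)  //  F ~q3.
      branch 2.1 (add F (q2 -> q2)):
        F (q2 -> q2): α-rule — add T q2, F q2.
        × closes — contains both q2 and ~q2.
      branch 2.2 (add F ~q3):
        T (q1 | q4): β-rule — branch into T q1  //  T q4.
          branch 2.2.1 (add T q1):
            T (q2 -> q1): β-rule — branch into F q2  //  T q1.
              branch 2.2.1.1 (add F q2):
                ○ open, literals {q1=true, q2=false, q3=true, q4=true}.
              branch 2.2.1.2 (add T q1):
                ○ open, literals {q1=true, q3=true, q4=true}.
          branch 2.2.2 (add T q4):
            T (q2 -> q1): β-rule — branch into F q2  //  T q1.
              branch 2.2.2.1 (add F q2):
                ○ open, literals {q2=false, q3=true, q4=true}.
              branch 2.2.2.2 (add T q1):
                ○ open, literals {q1=true, q3=true, q4=true}.
2 branches closed, 9 open.
An open branch gives a countermodel: q1=false, q4=false (unmentioned atoms arbitrary); under it the original formula is false.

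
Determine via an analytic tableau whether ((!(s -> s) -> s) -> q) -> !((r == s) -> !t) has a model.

Initial set: {T (((!(s -> s) -> s) -> q) -> !((r == s) -> !t))}.
T (((!(s -> s) -> s) -> q) -> !((r == s) -> !t)): β-rule — branch into F ((!(s -> s) -> s) -> q)  //  T !((r == s) -> !t).
  branch 1 (add F ((!(s -> s) -> s) -> q)):
    F ((!(s -> s) -> s) -> q): α-rule — add T (!(s -> s) -> s), F q.
    T (!(s -> s) -> s): β-rule — branch into F !(s -> s)  //  T s.
      branch 1.1 (add F !(s -> s)):
        F !(s -> s): β-rule — branch into F s  //  T s.
          branch 1.1.1 (add F s):
            ○ open, literals {q=false, s=false}.
          branch 1.1.2 (add T s):
            ○ open, literals {q=false, s=true}.
      branch 1.2 (add T s):
        ○ open, literals {q=false, s=true}.
  branch 2 (add T !((r == s) -> !t)):
    T !((r == s) -> !t): α-rule — add T (r == s), F !t.
    T (r == s): β-rule — branch into T r, T s  //  F r, F s.
      branch 2.1 (add T r, T s):
        ○ open, literals {r=true, s=true, t=true}.
      branch 2.2 (add F r, F s):
        ○ open, literals {r=false, s=false, t=true}.
0 branches closed, 5 open.
An open branch gives a satisfying assignment: q=false, s=false.

Satisfiable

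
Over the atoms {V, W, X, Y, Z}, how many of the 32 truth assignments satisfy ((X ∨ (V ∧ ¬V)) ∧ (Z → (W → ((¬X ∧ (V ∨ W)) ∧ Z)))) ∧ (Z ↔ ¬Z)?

Initial set: {(((X ∨ (V ∧ ¬V)) ∧ (Z → (W → ((¬X ∧ (V ∨ W)) ∧ Z)))) ∧ (Z ↔ ¬Z))}.
(((X ∨ (V ∧ ¬V)) ∧ (Z → (W → ((¬X ∧ (V ∨ W)) ∧ Z)))) ∧ (Z ↔ ¬Z)): α-rule — add ((X ∨ (V ∧ ¬V)) ∧ (Z → (W → ((¬X ∧ (V ∨ W)) ∧ Z)))), (Z ↔ ¬Z).
((X ∨ (V ∧ ¬V)) ∧ (Z → (W → ((¬X ∧ (V ∨ W)) ∧ Z)))): α-rule — add (X ∨ (V ∧ ¬V)), (Z → (W → ((¬X ∧ (V ∨ W)) ∧ Z))).
(Z ↔ ¬Z): β-rule — branch into Z, ¬Z  //  ¬Z, ¬¬Z.
  branch 1 (add Z, ¬Z):
    × closes — contains both Z and ¬Z.
  branch 2 (add ¬Z, ¬¬Z):
    × closes — contains both Z and ¬Z.
All 2 branches close.
No open branches: the formula has 0 satisfying assignments.

0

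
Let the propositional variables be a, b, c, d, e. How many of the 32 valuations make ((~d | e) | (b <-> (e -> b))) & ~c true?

14

Initial set: {(((~d | e) | (b <-> (e -> b))) & ~c)}.
(((~d | e) | (b <-> (e -> b))) & ~c): α-rule — add ((~d | e) | (b <-> (e -> b))), ~c.
((~d | e) | (b <-> (e -> b))): β-rule — branch into (~d | e)  //  (b <-> (e -> b)).
  branch 1 (add (~d | e)):
    (~d | e): β-rule — branch into ~d  //  e.
      branch 1.1 (add ~d):
        ○ open, literals {c=F, d=F}.
      branch 1.2 (add e):
        ○ open, literals {c=F, e=T}.
  branch 2 (add (b <-> (e -> b))):
    (b <-> (e -> b)): β-rule — branch into b, (e -> b)  //  ~b, ~(e -> b).
      branch 2.1 (add b, (e -> b)):
        (e -> b): β-rule — branch into ~e  //  b.
          branch 2.1.1 (add ~e):
            ○ open, literals {b=T, c=F, e=F}.
          branch 2.1.2 (add b):
            ○ open, literals {b=T, c=F}.
      branch 2.2 (add ~b, ~(e -> b)):
        ~(e -> b): α-rule — add e, ~b.
        ○ open, literals {b=F, c=F, e=T}.
0 branches closed, 5 open.
Each open branch fixes some atoms; the unmentioned ones are free. Counting distinct full assignments: branch {c=F, d=F} (a, b, e) contributes 8 new; branch {c=F, e=T} (a, b, d) contributes 4 new; branch {b=T, c=F, e=F} (a, d) contributes 2 new; branch {b=T, c=F} (a, d, e) contributes 0 new; branch {b=F, c=F, e=T} (a, d) contributes 0 new. Total: 14.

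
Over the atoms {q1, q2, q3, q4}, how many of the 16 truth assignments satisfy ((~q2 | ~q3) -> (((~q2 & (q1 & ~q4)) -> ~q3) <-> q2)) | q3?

Initial set: {(((~q2 | ~q3) -> (((~q2 & (q1 & ~q4)) -> ~q3) <-> q2)) | q3)}.
(((~q2 | ~q3) -> (((~q2 & (q1 & ~q4)) -> ~q3) <-> q2)) | q3): β-rule — branch into ((~q2 | ~q3) -> (((~q2 & (q1 & ~q4)) -> ~q3) <-> q2))  //  q3.
  branch 1 (add ((~q2 | ~q3) -> (((~q2 & (q1 & ~q4)) -> ~q3) <-> q2))):
    ((~q2 | ~q3) -> (((~q2 & (q1 & ~q4)) -> ~q3) <-> q2)): β-rule — branch into ~(~q2 | ~q3)  //  (((~q2 & (q1 & ~q4)) -> ~q3) <-> q2).
      branch 1.1 (add ~(~q2 | ~q3)):
        ~(~q2 | ~q3): α-rule — add ~~q2, ~~q3.
        ○ open, literals {q2=1, q3=1}.
      branch 1.2 (add (((~q2 & (q1 & ~q4)) -> ~q3) <-> q2)):
        (((~q2 & (q1 & ~q4)) -> ~q3) <-> q2): β-rule — branch into ((~q2 & (q1 & ~q4)) -> ~q3), q2  //  ~((~q2 & (q1 & ~q4)) -> ~q3), ~q2.
          branch 1.2.1 (add ((~q2 & (q1 & ~q4)) -> ~q3), q2):
            ((~q2 & (q1 & ~q4)) -> ~q3): β-rule — branch into ~(~q2 & (q1 & ~q4))  //  ~q3.
              branch 1.2.1.1 (add ~(~q2 & (q1 & ~q4))):
                ~(~q2 & (q1 & ~q4)): β-rule — branch into ~~q2  //  ~(q1 & ~q4).
                  branch 1.2.1.1.1 (add ~~q2):
                    ○ open, literals {q2=1}.
                  branch 1.2.1.1.2 (add ~(q1 & ~q4)):
                    ~(q1 & ~q4): β-rule — branch into ~q1  //  ~~q4.
                      branch 1.2.1.1.2.1 (add ~q1):
                        ○ open, literals {q1=0, q2=1}.
                      branch 1.2.1.1.2.2 (add ~~q4):
                        ○ open, literals {q2=1, q4=1}.
              branch 1.2.1.2 (add ~q3):
                ○ open, literals {q2=1, q3=0}.
          branch 1.2.2 (add ~((~q2 & (q1 & ~q4)) -> ~q3), ~q2):
            ~((~q2 & (q1 & ~q4)) -> ~q3): α-rule — add (~q2 & (q1 & ~q4)), ~~q3.
            (~q2 & (q1 & ~q4)): α-rule — add ~q2, (q1 & ~q4).
            (q1 & ~q4): α-rule — add q1, ~q4.
            ○ open, literals {q1=1, q2=0, q3=1, q4=0}.
  branch 2 (add q3):
    ○ open, literals {q3=1}.
0 branches closed, 7 open.
Each open branch fixes some atoms; the unmentioned ones are free. Counting distinct full assignments: branch {q2=1, q3=1} (q1, q4) contributes 4 new; branch {q2=1} (q1, q3, q4) contributes 4 new; branch {q1=0, q2=1} (q3, q4) contributes 0 new; branch {q2=1, q4=1} (q1, q3) contributes 0 new; branch {q2=1, q3=0} (q1, q4) contributes 0 new; branch {q1=1, q2=0, q3=1, q4=0} (none free) contributes 1 new; branch {q3=1} (q1, q2, q4) contributes 3 new. Total: 12.

12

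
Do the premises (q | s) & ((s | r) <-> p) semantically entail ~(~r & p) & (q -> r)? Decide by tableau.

Initial set: {((q | s) & ((s | r) <-> p)); ~(~(~r & p) & (q -> r))}.
((q | s) & ((s | r) <-> p)): α-rule — add (q | s), ((s | r) <-> p).
~(~(~r & p) & (q -> r)): β-rule — branch into ~~(~r & p)  //  ~(q -> r).
  branch 1 (add ~~(~r & p)):
    ~~(~r & p): α-rule — add ~r, p.
    (q | s): β-rule — branch into q  //  s.
      branch 1.1 (add q):
        ((s | r) <-> p): β-rule — branch into (s | r), p  //  ~(s | r), ~p.
          branch 1.1.1 (add (s | r), p):
            (s | r): β-rule — branch into s  //  r.
              branch 1.1.1.1 (add s):
                ○ open, literals {p=T, q=T, r=F, s=T}.
              branch 1.1.1.2 (add r):
                × closes — contains both r and ~r.
          branch 1.1.2 (add ~(s | r), ~p):
            × closes — contains both p and ~p.
      branch 1.2 (add s):
        ((s | r) <-> p): β-rule — branch into (s | r), p  //  ~(s | r), ~p.
          branch 1.2.1 (add (s | r), p):
            (s | r): β-rule — branch into s  //  r.
              branch 1.2.1.1 (add s):
                ○ open, literals {p=T, r=F, s=T}.
              branch 1.2.1.2 (add r):
                × closes — contains both r and ~r.
          branch 1.2.2 (add ~(s | r), ~p):
            × closes — contains both p and ~p.
  branch 2 (add ~(q -> r)):
    ~(q -> r): α-rule — add q, ~r.
    (q | s): β-rule — branch into q  //  s.
      branch 2.1 (add q):
        ((s | r) <-> p): β-rule — branch into (s | r), p  //  ~(s | r), ~p.
          branch 2.1.1 (add (s | r), p):
            (s | r): β-rule — branch into s  //  r.
              branch 2.1.1.1 (add s):
                ○ open, literals {p=T, q=T, r=F, s=T}.
              branch 2.1.1.2 (add r):
                × closes — contains both r and ~r.
          branch 2.1.2 (add ~(s | r), ~p):
            ~(s | r): α-rule — add ~s, ~r.
            ○ open, literals {p=F, q=T, r=F, s=F}.
      branch 2.2 (add s):
        ((s | r) <-> p): β-rule — branch into (s | r), p  //  ~(s | r), ~p.
          branch 2.2.1 (add (s | r), p):
            (s | r): β-rule — branch into s  //  r.
              branch 2.2.1.1 (add s):
                ○ open, literals {p=T, q=T, r=F, s=T}.
              branch 2.2.1.2 (add r):
                × closes — contains both r and ~r.
          branch 2.2.2 (add ~(s | r), ~p):
            ~(s | r): α-rule — add ~s, ~r.
            × closes — contains both s and ~s.
7 branches closed, 5 open.
An open branch gives a countermodel: p=T, q=T, r=F, s=T (unmentioned atoms arbitrary); the premises hold there but the conclusion fails.

No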